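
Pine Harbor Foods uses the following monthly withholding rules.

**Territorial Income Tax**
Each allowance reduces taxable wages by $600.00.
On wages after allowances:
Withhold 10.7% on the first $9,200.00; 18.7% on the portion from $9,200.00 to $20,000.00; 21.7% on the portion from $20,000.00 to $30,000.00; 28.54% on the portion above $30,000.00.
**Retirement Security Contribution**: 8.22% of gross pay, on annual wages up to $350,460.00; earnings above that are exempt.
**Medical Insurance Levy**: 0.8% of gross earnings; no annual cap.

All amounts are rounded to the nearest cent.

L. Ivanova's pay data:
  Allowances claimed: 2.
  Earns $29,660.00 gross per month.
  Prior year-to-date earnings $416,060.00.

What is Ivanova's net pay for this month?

Territorial Income Tax: taxable = $29,660.00 − 2×$600.00 = $28,460.00
  $3,004.00 + 21.7% × ($28,460.00 − $20,000.00) = $3,004.00 + 21.7% × $8,460.00 = $4,839.82
Retirement Security Contribution: YTD $416,060.00 ≥ cap $350,460.00 → $0.00
Medical Insurance Levy: 0.8% × $29,660.00 = $237.28
Total withheld: $4,839.82 + $0.00 + $237.28 = $5,077.10
Net pay: $29,660.00 − $5,077.10 = $24,582.90

$24,582.90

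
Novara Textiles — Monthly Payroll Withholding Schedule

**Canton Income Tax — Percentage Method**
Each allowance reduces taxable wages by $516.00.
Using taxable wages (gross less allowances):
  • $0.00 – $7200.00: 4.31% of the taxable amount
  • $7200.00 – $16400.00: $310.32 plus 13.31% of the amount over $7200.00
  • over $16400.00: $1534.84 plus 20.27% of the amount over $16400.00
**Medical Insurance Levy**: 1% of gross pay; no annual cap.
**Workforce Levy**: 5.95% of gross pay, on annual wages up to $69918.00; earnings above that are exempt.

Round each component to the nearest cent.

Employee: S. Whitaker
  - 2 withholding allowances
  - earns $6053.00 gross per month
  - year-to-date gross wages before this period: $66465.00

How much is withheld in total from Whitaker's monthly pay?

$482.39

Canton Income Tax: taxable = $6053.00 − 2×$516.00 = $5021.00
  4.31% × $5021.00 = $216.41
Medical Insurance Levy: 1% × $6053.00 = $60.53
Workforce Levy: cap $69918.00 − YTD $66465.00 = $3453.00 subject; 5.95% × $3453.00 = $205.45
Total: $216.41 + $60.53 + $205.45 = $482.39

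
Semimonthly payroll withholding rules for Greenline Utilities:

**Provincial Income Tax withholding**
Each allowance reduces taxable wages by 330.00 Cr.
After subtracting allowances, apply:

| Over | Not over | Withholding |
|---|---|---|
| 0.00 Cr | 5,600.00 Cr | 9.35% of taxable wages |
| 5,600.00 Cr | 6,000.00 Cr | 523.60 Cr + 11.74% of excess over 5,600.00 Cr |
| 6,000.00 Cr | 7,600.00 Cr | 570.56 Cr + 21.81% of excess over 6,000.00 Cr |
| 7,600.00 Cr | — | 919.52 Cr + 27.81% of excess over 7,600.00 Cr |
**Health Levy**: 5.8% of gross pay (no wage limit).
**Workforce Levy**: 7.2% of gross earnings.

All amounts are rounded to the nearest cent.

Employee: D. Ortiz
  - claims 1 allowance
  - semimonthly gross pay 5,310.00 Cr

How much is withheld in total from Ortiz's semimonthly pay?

1,155.93 Cr

Provincial Income Tax: taxable = 5,310.00 Cr − 1×330.00 Cr = 4,980.00 Cr
  9.35% × 4,980.00 Cr = 465.63 Cr
Health Levy: 5.8% × 5,310.00 Cr = 307.98 Cr
Workforce Levy: 7.2% × 5,310.00 Cr = 382.32 Cr
Total: 465.63 Cr + 307.98 Cr + 382.32 Cr = 1,155.93 Cr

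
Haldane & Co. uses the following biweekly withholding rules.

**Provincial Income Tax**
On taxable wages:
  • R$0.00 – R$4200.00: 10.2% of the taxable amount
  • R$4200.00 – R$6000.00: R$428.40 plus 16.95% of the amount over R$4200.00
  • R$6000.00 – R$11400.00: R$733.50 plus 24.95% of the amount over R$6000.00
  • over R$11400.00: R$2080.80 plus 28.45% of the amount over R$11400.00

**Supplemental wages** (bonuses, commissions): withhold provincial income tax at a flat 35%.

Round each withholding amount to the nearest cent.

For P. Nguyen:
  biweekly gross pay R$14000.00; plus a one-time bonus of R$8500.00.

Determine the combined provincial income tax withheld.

R$5795.50

Provincial Income Tax: taxable = R$14000.00
  R$2080.80 + 28.45% × (R$14000.00 − R$11400.00) = R$2080.80 + 28.45% × R$2600.00 = R$2820.50
Supplemental (35% flat on bonus): 35% × R$8500.00 = R$2975.00
Total provincial income tax: R$2820.50 + R$2975.00 = R$5795.50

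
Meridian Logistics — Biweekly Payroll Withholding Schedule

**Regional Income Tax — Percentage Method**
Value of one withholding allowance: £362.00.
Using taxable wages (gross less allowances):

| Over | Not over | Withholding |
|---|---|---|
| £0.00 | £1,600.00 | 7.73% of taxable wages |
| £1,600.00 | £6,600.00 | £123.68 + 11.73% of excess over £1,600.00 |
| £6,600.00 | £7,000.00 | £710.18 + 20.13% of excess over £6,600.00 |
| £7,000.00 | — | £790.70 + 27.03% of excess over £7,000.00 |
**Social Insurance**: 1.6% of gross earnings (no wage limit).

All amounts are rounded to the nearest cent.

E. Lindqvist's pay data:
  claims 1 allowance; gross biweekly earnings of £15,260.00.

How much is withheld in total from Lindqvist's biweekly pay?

£3,169.69

Regional Income Tax: taxable = £15,260.00 − 1×£362.00 = £14,898.00
  £790.70 + 27.03% × (£14,898.00 − £7,000.00) = £790.70 + 27.03% × £7,898.00 = £2,925.53
Social Insurance: 1.6% × £15,260.00 = £244.16
Total: £2,925.53 + £244.16 = £3,169.69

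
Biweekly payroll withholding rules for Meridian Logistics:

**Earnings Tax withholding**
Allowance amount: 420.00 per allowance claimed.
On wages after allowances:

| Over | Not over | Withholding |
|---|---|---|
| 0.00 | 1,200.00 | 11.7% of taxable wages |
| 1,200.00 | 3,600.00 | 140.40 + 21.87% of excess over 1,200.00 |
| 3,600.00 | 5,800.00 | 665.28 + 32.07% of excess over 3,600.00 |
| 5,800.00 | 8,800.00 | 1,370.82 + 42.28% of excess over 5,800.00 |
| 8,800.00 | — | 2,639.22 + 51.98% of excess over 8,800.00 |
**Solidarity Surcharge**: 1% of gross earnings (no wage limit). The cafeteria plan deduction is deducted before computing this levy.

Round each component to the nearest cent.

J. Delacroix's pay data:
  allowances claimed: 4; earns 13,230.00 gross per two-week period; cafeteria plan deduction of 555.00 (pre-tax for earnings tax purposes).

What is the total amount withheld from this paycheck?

3,906.93

Earnings Tax: taxable = 13,230.00 − 555.00 − 4×420.00 = 10,995.00
  2,639.22 + 51.98% × (10,995.00 − 8,800.00) = 2,639.22 + 51.98% × 2,195.00 = 3,780.18
Solidarity Surcharge: 1% × 12,675.00 = 126.75
Total: 3,780.18 + 126.75 = 3,906.93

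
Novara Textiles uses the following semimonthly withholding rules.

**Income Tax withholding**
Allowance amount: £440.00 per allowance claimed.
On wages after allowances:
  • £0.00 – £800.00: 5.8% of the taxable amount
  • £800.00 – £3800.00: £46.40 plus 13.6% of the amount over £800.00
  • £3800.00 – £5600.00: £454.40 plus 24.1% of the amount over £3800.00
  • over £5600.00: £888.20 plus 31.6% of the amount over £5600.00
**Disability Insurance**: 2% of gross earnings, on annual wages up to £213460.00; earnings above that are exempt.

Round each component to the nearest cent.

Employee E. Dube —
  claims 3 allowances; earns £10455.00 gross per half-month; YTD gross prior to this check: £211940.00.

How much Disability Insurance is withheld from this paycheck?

Disability Insurance: cap £213460.00 − YTD £211940.00 = £1520.00 subject; 2% × £1520.00 = £30.40

£30.40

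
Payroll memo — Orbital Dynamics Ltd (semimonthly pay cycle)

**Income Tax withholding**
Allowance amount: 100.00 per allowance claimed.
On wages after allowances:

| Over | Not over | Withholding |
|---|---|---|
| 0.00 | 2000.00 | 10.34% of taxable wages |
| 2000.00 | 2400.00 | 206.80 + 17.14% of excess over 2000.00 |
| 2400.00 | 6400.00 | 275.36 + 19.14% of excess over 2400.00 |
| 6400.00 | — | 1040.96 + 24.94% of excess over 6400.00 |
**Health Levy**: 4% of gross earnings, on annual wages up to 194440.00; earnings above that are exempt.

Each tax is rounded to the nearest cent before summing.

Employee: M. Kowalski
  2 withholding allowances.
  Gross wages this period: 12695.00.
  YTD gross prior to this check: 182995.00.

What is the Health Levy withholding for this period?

457.80

Health Levy: cap 194440.00 − YTD 182995.00 = 11445.00 subject; 4% × 11445.00 = 457.80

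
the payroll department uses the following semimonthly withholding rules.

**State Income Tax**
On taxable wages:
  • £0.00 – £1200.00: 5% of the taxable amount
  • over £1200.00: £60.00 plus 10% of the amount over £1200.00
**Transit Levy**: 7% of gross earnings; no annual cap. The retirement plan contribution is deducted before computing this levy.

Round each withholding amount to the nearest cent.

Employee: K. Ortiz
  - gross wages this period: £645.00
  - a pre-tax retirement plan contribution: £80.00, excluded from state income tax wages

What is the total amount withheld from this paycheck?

State Income Tax: taxable = £645.00 − £80.00 = £565.00
  5% × £565.00 = £28.25
Transit Levy: 7% × £565.00 = £39.55
Total: £28.25 + £39.55 = £67.80

£67.80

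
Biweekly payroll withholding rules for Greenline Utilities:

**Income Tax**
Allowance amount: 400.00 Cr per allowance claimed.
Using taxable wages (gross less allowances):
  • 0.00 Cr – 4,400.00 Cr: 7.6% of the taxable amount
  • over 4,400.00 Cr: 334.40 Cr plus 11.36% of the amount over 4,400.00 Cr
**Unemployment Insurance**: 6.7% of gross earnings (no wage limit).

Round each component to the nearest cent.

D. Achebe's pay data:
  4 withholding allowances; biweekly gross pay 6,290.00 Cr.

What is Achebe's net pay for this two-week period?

Income Tax: taxable = 6,290.00 Cr − 4×400.00 Cr = 4,690.00 Cr
  334.40 Cr + 11.36% × (4,690.00 Cr − 4,400.00 Cr) = 334.40 Cr + 11.36% × 290.00 Cr = 367.34 Cr
Unemployment Insurance: 6.7% × 6,290.00 Cr = 421.43 Cr
Total withheld: 367.34 Cr + 421.43 Cr = 788.77 Cr
Net pay: 6,290.00 Cr − 788.77 Cr = 5,501.23 Cr

5,501.23 Cr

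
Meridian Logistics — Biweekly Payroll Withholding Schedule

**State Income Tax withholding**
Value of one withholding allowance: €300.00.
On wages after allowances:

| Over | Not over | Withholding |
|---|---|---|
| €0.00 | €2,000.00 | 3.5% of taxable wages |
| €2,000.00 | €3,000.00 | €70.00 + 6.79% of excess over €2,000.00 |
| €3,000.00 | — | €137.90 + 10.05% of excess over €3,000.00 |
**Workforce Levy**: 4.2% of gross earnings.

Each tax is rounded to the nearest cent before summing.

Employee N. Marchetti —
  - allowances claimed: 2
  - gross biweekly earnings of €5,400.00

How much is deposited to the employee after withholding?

State Income Tax: taxable = €5,400.00 − 2×€300.00 = €4,800.00
  €137.90 + 10.05% × (€4,800.00 − €3,000.00) = €137.90 + 10.05% × €1,800.00 = €318.80
Workforce Levy: 4.2% × €5,400.00 = €226.80
Total withheld: €318.80 + €226.80 = €545.60
Net pay: €5,400.00 − €545.60 = €4,854.40

€4,854.40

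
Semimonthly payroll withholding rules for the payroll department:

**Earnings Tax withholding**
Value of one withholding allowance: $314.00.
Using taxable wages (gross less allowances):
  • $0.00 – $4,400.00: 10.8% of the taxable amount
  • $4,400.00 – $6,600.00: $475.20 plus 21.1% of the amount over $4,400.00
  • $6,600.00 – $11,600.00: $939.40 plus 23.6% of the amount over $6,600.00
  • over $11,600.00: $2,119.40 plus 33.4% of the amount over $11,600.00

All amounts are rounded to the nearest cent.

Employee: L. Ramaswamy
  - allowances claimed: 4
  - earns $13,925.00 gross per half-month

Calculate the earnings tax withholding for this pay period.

Earnings Tax: taxable = $13,925.00 − 4×$314.00 = $12,669.00
  $2,119.40 + 33.4% × ($12,669.00 − $11,600.00) = $2,119.40 + 33.4% × $1,069.00 = $2,476.45

$2,476.45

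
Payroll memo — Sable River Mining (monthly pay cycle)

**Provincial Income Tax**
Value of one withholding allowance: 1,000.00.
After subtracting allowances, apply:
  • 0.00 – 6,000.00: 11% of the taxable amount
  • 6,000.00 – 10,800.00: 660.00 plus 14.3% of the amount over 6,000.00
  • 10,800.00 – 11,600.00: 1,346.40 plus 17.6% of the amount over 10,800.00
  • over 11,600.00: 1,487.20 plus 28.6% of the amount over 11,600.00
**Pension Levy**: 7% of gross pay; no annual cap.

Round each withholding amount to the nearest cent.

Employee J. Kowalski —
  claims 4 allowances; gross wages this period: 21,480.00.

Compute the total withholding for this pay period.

Provincial Income Tax: taxable = 21,480.00 − 4×1,000.00 = 17,480.00
  1,487.20 + 28.6% × (17,480.00 − 11,600.00) = 1,487.20 + 28.6% × 5,880.00 = 3,168.88
Pension Levy: 7% × 21,480.00 = 1,503.60
Total: 3,168.88 + 1,503.60 = 4,672.48

4,672.48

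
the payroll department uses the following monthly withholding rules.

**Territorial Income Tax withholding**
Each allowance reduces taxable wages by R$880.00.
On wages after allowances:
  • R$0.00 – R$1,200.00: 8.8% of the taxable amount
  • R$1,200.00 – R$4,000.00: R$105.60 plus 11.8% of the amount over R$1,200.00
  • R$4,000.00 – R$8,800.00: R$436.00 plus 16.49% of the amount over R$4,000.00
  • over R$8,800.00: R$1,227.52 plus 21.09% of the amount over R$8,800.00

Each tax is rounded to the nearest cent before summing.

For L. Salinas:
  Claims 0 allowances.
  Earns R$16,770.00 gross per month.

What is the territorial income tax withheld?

Territorial Income Tax: taxable = R$16,770.00
  R$1,227.52 + 21.09% × (R$16,770.00 − R$8,800.00) = R$1,227.52 + 21.09% × R$7,970.00 = R$2,908.39

R$2,908.39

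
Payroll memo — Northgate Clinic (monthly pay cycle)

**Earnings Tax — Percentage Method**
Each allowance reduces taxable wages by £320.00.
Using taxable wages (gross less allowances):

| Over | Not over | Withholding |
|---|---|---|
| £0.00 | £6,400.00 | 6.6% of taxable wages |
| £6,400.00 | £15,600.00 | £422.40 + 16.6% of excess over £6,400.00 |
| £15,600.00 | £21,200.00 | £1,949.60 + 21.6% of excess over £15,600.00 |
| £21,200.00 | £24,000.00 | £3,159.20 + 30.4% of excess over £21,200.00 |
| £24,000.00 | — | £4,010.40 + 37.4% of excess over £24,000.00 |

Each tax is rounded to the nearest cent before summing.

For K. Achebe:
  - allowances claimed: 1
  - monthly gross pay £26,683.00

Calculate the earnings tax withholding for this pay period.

£4,894.16

Earnings Tax: taxable = £26,683.00 − 1×£320.00 = £26,363.00
  £4,010.40 + 37.4% × (£26,363.00 − £24,000.00) = £4,010.40 + 37.4% × £2,363.00 = £4,894.16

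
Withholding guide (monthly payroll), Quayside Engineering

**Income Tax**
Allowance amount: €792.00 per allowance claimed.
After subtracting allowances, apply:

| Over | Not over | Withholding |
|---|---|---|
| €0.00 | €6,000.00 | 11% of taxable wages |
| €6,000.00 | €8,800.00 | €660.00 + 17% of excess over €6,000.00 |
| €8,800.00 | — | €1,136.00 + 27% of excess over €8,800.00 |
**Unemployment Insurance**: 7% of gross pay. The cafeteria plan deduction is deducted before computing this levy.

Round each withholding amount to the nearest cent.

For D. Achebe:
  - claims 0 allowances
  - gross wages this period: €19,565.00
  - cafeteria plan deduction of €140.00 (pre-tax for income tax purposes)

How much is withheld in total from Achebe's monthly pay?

Income Tax: taxable = €19,565.00 − €140.00 = €19,425.00
  €1,136.00 + 27% × (€19,425.00 − €8,800.00) = €1,136.00 + 27% × €10,625.00 = €4,004.75
Unemployment Insurance: 7% × €19,425.00 = €1,359.75
Total: €4,004.75 + €1,359.75 = €5,364.50

€5,364.50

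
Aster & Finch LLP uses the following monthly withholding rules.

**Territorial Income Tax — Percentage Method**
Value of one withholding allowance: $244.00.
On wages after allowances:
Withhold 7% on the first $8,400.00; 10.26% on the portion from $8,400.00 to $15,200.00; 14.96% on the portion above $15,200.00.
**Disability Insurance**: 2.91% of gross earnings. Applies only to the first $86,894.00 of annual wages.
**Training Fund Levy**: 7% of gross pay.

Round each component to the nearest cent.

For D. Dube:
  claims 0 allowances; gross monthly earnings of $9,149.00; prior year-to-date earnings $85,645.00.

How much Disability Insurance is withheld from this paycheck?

Disability Insurance: cap $86,894.00 − YTD $85,645.00 = $1,249.00 subject; 2.91% × $1,249.00 = $36.35

$36.35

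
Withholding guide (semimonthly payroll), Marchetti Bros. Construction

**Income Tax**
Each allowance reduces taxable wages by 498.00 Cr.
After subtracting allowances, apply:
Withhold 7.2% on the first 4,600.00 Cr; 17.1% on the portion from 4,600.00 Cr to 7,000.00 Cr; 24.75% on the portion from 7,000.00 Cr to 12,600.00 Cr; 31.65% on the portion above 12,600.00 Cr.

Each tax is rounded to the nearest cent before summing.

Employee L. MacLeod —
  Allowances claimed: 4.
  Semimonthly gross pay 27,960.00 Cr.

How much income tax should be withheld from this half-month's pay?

6,358.57 Cr

Income Tax: taxable = 27,960.00 Cr − 4×498.00 Cr = 25,968.00 Cr
  2,127.60 Cr + 31.65% × (25,968.00 Cr − 12,600.00 Cr) = 2,127.60 Cr + 31.65% × 13,368.00 Cr = 6,358.57 Cr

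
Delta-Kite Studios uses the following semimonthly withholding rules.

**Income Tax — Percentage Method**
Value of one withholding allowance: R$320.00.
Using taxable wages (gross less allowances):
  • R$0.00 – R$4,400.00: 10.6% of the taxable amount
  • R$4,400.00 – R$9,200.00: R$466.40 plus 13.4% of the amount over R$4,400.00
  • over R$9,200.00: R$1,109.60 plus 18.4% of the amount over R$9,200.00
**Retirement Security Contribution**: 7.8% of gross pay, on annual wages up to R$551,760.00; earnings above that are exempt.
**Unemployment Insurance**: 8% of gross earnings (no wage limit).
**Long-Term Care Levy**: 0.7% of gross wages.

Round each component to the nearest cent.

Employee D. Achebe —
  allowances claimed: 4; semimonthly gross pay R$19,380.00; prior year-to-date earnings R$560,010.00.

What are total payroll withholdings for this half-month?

R$4,433.26

Income Tax: taxable = R$19,380.00 − 4×R$320.00 = R$18,100.00
  R$1,109.60 + 18.4% × (R$18,100.00 − R$9,200.00) = R$1,109.60 + 18.4% × R$8,900.00 = R$2,747.20
Retirement Security Contribution: YTD R$560,010.00 ≥ cap R$551,760.00 → R$0.00
Unemployment Insurance: 8% × R$19,380.00 = R$1,550.40
Long-Term Care Levy: 0.7% × R$19,380.00 = R$135.66
Total: R$2,747.20 + R$0.00 + R$1,550.40 + R$135.66 = R$4,433.26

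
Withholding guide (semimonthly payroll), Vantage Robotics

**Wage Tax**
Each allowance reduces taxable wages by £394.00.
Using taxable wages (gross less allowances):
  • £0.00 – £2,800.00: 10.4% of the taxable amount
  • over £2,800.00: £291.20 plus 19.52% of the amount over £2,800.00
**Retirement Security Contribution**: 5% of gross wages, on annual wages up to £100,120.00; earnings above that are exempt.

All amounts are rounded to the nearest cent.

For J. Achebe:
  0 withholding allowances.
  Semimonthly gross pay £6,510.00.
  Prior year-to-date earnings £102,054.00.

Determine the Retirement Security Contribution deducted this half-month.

Retirement Security Contribution: YTD £102,054.00 ≥ cap £100,120.00 → £0.00

£0.00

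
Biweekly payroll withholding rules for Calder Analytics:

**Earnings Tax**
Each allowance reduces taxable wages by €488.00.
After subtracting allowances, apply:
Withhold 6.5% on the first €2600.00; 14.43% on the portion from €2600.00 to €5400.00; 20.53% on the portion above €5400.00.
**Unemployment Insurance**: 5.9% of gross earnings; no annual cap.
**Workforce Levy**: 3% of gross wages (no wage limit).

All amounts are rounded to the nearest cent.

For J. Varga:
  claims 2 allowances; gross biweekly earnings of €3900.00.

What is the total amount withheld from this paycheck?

Earnings Tax: taxable = €3900.00 − 2×€488.00 = €2924.00
  €169.00 + 14.43% × (€2924.00 − €2600.00) = €169.00 + 14.43% × €324.00 = €215.75
Unemployment Insurance: 5.9% × €3900.00 = €230.10
Workforce Levy: 3% × €3900.00 = €117.00
Total: €215.75 + €230.10 + €117.00 = €562.85

€562.85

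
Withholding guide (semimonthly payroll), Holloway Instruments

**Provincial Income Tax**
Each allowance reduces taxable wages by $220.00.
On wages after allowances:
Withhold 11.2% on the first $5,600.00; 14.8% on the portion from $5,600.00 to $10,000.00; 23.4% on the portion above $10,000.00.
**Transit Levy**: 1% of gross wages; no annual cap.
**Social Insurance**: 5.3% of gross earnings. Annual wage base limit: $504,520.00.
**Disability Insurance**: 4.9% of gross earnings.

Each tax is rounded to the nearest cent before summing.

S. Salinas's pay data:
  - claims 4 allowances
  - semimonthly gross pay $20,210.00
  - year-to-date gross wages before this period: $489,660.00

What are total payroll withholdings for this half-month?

Provincial Income Tax: taxable = $20,210.00 − 4×$220.00 = $19,330.00
  $1,278.40 + 23.4% × ($19,330.00 − $10,000.00) = $1,278.40 + 23.4% × $9,330.00 = $3,461.62
Transit Levy: 1% × $20,210.00 = $202.10
Social Insurance: cap $504,520.00 − YTD $489,660.00 = $14,860.00 subject; 5.3% × $14,860.00 = $787.58
Disability Insurance: 4.9% × $20,210.00 = $990.29
Total: $3,461.62 + $202.10 + $787.58 + $990.29 = $5,441.59

$5,441.59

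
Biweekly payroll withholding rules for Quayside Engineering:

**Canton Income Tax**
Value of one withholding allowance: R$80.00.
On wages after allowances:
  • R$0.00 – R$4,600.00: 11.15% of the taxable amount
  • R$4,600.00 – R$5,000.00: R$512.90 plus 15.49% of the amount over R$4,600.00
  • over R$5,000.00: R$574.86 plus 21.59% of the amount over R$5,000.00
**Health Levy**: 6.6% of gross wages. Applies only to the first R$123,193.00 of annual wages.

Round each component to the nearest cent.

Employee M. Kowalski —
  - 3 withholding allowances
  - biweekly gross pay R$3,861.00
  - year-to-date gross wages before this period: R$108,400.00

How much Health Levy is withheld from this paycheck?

R$254.83

Health Levy: 6.6% × R$3,861.00 = R$254.83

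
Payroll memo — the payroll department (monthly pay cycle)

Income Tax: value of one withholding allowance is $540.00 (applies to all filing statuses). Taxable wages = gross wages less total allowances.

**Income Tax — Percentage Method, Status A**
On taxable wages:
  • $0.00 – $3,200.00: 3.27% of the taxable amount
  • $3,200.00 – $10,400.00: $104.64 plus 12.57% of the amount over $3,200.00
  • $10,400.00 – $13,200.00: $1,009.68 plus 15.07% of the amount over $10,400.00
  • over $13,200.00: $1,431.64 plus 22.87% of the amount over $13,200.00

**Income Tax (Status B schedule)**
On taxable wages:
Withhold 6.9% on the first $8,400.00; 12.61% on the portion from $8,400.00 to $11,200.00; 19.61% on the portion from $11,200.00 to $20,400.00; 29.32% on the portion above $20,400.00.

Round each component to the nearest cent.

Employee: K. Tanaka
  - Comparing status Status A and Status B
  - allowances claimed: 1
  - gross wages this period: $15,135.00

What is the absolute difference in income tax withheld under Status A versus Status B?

Income Tax (Status A): taxable = $15,135.00 − 1×$540.00 = $14,595.00
  $1,431.64 + 22.87% × ($14,595.00 − $13,200.00) = $1,431.64 + 22.87% × $1,395.00 = $1,750.68
Income Tax (Status B): taxable = $15,135.00 − 1×$540.00 = $14,595.00
  $932.68 + 19.61% × ($14,595.00 − $11,200.00) = $932.68 + 19.61% × $3,395.00 = $1,598.44
Difference: |$1,750.68 − $1,598.44| = $152.24 (higher under Status A)

$152.24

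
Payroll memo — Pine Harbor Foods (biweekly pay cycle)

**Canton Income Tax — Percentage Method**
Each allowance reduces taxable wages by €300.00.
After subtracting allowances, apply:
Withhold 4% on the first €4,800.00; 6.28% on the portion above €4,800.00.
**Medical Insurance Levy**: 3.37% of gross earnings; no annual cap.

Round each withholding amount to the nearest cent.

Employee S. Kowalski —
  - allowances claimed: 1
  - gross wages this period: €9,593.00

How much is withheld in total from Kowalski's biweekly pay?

€797.44

Canton Income Tax: taxable = €9,593.00 − 1×€300.00 = €9,293.00
  €192.00 + 6.28% × (€9,293.00 − €4,800.00) = €192.00 + 6.28% × €4,493.00 = €474.16
Medical Insurance Levy: 3.37% × €9,593.00 = €323.28
Total: €474.16 + €323.28 = €797.44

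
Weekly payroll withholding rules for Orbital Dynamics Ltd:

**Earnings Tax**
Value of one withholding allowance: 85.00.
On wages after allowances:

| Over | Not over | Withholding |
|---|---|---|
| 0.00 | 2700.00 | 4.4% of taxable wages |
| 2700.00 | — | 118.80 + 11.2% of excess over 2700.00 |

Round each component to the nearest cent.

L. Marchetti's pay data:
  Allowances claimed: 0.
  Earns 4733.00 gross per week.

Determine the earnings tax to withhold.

346.50

Earnings Tax: taxable = 4733.00
  118.80 + 11.2% × (4733.00 − 2700.00) = 118.80 + 11.2% × 2033.00 = 346.50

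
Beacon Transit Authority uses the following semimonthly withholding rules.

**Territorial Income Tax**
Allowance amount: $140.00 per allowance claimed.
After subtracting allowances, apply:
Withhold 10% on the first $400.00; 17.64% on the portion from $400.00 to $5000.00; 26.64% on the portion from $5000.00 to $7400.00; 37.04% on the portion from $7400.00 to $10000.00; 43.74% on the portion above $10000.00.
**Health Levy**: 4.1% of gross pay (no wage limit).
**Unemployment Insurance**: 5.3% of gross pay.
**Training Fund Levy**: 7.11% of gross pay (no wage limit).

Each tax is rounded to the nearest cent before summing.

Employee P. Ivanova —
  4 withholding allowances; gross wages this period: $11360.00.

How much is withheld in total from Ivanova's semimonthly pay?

Territorial Income Tax: taxable = $11360.00 − 4×$140.00 = $10800.00
  $2453.84 + 43.74% × ($10800.00 − $10000.00) = $2453.84 + 43.74% × $800.00 = $2803.76
Health Levy: 4.1% × $11360.00 = $465.76
Unemployment Insurance: 5.3% × $11360.00 = $602.08
Training Fund Levy: 7.11% × $11360.00 = $807.70
Total: $2803.76 + $465.76 + $602.08 + $807.70 = $4679.30

$4679.30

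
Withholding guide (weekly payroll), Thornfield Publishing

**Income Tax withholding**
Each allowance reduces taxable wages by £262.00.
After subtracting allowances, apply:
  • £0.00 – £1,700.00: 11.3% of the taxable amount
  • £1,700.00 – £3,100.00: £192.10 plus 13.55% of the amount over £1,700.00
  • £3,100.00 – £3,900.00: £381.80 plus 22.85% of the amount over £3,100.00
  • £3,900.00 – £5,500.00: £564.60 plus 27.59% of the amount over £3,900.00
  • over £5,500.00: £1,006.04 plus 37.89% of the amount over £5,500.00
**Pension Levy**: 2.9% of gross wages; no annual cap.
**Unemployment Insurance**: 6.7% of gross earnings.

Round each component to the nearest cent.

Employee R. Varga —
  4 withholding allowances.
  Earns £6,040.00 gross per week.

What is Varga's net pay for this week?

Income Tax: taxable = £6,040.00 − 4×£262.00 = £4,992.00
  £564.60 + 27.59% × (£4,992.00 − £3,900.00) = £564.60 + 27.59% × £1,092.00 = £865.88
Pension Levy: 2.9% × £6,040.00 = £175.16
Unemployment Insurance: 6.7% × £6,040.00 = £404.68
Total withheld: £865.88 + £175.16 + £404.68 = £1,445.72
Net pay: £6,040.00 − £1,445.72 = £4,594.28

£4,594.28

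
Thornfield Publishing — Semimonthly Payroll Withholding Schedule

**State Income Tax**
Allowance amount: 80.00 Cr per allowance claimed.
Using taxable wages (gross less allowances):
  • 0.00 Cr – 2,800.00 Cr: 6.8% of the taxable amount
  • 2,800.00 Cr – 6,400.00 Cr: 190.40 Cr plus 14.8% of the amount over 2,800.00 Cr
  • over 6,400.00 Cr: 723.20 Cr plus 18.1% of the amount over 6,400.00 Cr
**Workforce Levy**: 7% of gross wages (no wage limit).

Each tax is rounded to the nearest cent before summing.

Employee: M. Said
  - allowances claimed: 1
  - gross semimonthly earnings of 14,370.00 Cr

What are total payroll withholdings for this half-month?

State Income Tax: taxable = 14,370.00 Cr − 1×80.00 Cr = 14,290.00 Cr
  723.20 Cr + 18.1% × (14,290.00 Cr − 6,400.00 Cr) = 723.20 Cr + 18.1% × 7,890.00 Cr = 2,151.29 Cr
Workforce Levy: 7% × 14,370.00 Cr = 1,005.90 Cr
Total: 2,151.29 Cr + 1,005.90 Cr = 3,157.19 Cr

3,157.19 Cr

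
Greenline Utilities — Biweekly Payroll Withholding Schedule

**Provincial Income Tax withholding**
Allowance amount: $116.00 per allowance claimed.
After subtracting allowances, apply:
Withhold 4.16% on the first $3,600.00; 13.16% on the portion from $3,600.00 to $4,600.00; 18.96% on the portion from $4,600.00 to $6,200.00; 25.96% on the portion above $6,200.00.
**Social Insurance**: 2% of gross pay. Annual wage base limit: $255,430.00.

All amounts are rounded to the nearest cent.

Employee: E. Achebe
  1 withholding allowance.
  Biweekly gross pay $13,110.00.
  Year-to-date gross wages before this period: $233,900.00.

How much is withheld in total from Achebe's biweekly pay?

$2,610.64

Provincial Income Tax: taxable = $13,110.00 − 1×$116.00 = $12,994.00
  $584.72 + 25.96% × ($12,994.00 − $6,200.00) = $584.72 + 25.96% × $6,794.00 = $2,348.44
Social Insurance: 2% × $13,110.00 = $262.20
Total: $2,348.44 + $262.20 = $2,610.64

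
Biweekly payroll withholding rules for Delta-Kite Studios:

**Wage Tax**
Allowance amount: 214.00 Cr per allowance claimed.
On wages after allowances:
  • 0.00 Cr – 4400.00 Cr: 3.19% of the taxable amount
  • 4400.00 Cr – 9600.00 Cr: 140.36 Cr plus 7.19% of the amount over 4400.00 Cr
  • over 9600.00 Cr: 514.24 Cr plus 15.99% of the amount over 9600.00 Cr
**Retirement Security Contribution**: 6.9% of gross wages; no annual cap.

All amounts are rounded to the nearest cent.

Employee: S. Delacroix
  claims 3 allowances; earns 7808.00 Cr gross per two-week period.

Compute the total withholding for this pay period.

Wage Tax: taxable = 7808.00 Cr − 3×214.00 Cr = 7166.00 Cr
  140.36 Cr + 7.19% × (7166.00 Cr − 4400.00 Cr) = 140.36 Cr + 7.19% × 2766.00 Cr = 339.24 Cr
Retirement Security Contribution: 6.9% × 7808.00 Cr = 538.75 Cr
Total: 339.24 Cr + 538.75 Cr = 877.99 Cr

877.99 Cr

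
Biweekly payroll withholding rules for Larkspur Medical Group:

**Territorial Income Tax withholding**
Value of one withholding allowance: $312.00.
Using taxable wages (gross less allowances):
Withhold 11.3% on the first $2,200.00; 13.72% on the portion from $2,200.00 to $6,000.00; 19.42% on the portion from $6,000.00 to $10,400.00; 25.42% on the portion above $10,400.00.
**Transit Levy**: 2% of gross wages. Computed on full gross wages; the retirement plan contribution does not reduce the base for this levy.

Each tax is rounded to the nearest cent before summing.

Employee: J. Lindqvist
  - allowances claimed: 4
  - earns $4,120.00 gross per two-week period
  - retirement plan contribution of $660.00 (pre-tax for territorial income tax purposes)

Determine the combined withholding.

Territorial Income Tax: taxable = $4,120.00 − $660.00 − 4×$312.00 = $2,212.00
  $248.60 + 13.72% × ($2,212.00 − $2,200.00) = $248.60 + 13.72% × $12.00 = $250.25
Transit Levy: 2% × $4,120.00 = $82.40
Total: $250.25 + $82.40 = $332.65

$332.65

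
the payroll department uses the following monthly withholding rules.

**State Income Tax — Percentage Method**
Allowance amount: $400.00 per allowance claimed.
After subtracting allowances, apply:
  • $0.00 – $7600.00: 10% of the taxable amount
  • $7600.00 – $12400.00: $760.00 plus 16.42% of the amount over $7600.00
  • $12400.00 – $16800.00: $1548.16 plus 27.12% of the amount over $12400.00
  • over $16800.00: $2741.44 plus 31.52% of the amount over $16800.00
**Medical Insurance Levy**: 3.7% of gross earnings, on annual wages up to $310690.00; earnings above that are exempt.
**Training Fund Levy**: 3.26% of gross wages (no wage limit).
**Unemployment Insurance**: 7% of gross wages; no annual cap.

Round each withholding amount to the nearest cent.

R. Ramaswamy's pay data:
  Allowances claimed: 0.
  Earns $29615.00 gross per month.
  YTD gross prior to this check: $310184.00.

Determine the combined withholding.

State Income Tax: taxable = $29615.00
  $2741.44 + 31.52% × ($29615.00 − $16800.00) = $2741.44 + 31.52% × $12815.00 = $6780.73
Medical Insurance Levy: cap $310690.00 − YTD $310184.00 = $506.00 subject; 3.7% × $506.00 = $18.72
Training Fund Levy: 3.26% × $29615.00 = $965.45
Unemployment Insurance: 7% × $29615.00 = $2073.05
Total: $6780.73 + $18.72 + $965.45 + $2073.05 = $9837.95

$9837.95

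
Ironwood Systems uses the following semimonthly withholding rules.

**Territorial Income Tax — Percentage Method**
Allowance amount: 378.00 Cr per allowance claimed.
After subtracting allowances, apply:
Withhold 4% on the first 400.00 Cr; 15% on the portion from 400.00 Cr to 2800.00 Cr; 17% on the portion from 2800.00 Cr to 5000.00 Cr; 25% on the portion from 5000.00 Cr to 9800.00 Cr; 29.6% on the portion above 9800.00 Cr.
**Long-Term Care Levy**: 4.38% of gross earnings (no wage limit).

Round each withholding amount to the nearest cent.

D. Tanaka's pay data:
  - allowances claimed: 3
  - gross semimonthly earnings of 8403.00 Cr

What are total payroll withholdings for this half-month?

1685.30 Cr

Territorial Income Tax: taxable = 8403.00 Cr − 3×378.00 Cr = 7269.00 Cr
  750.00 Cr + 25% × (7269.00 Cr − 5000.00 Cr) = 750.00 Cr + 25% × 2269.00 Cr = 1317.25 Cr
Long-Term Care Levy: 4.38% × 8403.00 Cr = 368.05 Cr
Total: 1317.25 Cr + 368.05 Cr = 1685.30 Cr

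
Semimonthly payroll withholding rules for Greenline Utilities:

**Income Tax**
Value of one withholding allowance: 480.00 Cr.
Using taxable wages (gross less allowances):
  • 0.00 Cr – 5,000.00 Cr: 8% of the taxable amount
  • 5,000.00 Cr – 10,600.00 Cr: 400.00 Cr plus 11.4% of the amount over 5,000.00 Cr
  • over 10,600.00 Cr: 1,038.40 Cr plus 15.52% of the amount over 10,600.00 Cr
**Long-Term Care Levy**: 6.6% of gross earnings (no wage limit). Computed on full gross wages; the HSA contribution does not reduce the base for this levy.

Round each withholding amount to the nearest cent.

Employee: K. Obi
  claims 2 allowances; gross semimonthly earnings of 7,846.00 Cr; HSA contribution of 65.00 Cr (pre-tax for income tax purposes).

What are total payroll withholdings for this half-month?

Income Tax: taxable = 7,846.00 Cr − 65.00 Cr − 2×480.00 Cr = 6,821.00 Cr
  400.00 Cr + 11.4% × (6,821.00 Cr − 5,000.00 Cr) = 400.00 Cr + 11.4% × 1,821.00 Cr = 607.59 Cr
Long-Term Care Levy: 6.6% × 7,846.00 Cr = 517.84 Cr
Total: 607.59 Cr + 517.84 Cr = 1,125.43 Cr

1,125.43 Cr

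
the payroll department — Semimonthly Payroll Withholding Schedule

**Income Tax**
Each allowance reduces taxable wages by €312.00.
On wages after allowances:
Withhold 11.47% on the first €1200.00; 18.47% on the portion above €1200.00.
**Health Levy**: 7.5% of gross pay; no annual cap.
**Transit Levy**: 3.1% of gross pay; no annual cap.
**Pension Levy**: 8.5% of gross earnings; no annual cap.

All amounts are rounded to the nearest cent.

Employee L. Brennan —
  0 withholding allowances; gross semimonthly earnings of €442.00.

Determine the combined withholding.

Income Tax: taxable = €442.00
  11.47% × €442.00 = €50.70
Health Levy: 7.5% × €442.00 = €33.15
Transit Levy: 3.1% × €442.00 = €13.70
Pension Levy: 8.5% × €442.00 = €37.57
Total: €50.70 + €33.15 + €13.70 + €37.57 = €135.12

€135.12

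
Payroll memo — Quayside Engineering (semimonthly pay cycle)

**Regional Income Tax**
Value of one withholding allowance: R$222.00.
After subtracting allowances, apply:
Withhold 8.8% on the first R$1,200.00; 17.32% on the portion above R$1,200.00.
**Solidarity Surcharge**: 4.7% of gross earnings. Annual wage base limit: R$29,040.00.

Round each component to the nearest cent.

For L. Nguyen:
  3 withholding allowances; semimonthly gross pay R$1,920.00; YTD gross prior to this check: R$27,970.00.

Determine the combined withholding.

Regional Income Tax: taxable = R$1,920.00 − 3×R$222.00 = R$1,254.00
  R$105.60 + 17.32% × (R$1,254.00 − R$1,200.00) = R$105.60 + 17.32% × R$54.00 = R$114.95
Solidarity Surcharge: cap R$29,040.00 − YTD R$27,970.00 = R$1,070.00 subject; 4.7% × R$1,070.00 = R$50.29
Total: R$114.95 + R$50.29 = R$165.24

R$165.24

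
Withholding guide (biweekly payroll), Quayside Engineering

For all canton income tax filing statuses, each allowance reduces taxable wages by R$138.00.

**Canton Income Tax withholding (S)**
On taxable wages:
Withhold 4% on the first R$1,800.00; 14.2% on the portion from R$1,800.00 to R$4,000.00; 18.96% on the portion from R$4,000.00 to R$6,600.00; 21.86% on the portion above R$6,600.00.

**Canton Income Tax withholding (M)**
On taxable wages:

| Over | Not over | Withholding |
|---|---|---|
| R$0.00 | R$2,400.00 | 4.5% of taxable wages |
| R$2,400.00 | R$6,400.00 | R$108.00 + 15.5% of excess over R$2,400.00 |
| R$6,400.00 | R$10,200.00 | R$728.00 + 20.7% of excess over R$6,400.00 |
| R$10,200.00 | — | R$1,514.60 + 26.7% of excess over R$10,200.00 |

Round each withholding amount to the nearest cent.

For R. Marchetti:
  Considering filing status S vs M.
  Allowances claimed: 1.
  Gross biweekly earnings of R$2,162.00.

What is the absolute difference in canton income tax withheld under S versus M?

Canton Income Tax (S): taxable = R$2,162.00 − 1×R$138.00 = R$2,024.00
  R$72.00 + 14.2% × (R$2,024.00 − R$1,800.00) = R$72.00 + 14.2% × R$224.00 = R$103.81
Canton Income Tax (M): taxable = R$2,162.00 − 1×R$138.00 = R$2,024.00
  4.5% × R$2,024.00 = R$91.08
Difference: |R$103.81 − R$91.08| = R$12.73 (higher under S)

R$12.73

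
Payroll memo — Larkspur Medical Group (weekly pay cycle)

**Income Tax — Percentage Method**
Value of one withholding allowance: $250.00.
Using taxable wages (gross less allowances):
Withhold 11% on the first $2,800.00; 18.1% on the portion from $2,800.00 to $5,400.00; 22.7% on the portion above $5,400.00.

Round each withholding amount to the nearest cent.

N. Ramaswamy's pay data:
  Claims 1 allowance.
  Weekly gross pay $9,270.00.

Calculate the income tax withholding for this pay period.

Income Tax: taxable = $9,270.00 − 1×$250.00 = $9,020.00
  $778.60 + 22.7% × ($9,020.00 − $5,400.00) = $778.60 + 22.7% × $3,620.00 = $1,600.34

$1,600.34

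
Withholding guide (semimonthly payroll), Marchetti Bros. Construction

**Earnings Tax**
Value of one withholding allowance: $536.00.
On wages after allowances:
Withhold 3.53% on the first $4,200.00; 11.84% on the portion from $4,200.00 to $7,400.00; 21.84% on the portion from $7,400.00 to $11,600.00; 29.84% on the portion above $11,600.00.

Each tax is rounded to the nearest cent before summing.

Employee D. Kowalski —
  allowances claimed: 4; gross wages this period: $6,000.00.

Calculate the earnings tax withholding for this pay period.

$136.12

Earnings Tax: taxable = $6,000.00 − 4×$536.00 = $3,856.00
  3.53% × $3,856.00 = $136.12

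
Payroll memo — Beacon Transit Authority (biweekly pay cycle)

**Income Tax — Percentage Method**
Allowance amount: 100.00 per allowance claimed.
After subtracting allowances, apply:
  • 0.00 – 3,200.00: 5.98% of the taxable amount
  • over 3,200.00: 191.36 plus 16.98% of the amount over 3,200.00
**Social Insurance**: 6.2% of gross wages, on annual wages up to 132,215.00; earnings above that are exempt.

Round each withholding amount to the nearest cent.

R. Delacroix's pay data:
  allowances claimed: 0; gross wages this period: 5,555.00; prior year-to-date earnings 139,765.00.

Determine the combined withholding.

Income Tax: taxable = 5,555.00
  191.36 + 16.98% × (5,555.00 − 3,200.00) = 191.36 + 16.98% × 2,355.00 = 591.24
Social Insurance: YTD 139,765.00 ≥ cap 132,215.00 → 0.00
Total: 591.24 + 0.00 = 591.24

591.24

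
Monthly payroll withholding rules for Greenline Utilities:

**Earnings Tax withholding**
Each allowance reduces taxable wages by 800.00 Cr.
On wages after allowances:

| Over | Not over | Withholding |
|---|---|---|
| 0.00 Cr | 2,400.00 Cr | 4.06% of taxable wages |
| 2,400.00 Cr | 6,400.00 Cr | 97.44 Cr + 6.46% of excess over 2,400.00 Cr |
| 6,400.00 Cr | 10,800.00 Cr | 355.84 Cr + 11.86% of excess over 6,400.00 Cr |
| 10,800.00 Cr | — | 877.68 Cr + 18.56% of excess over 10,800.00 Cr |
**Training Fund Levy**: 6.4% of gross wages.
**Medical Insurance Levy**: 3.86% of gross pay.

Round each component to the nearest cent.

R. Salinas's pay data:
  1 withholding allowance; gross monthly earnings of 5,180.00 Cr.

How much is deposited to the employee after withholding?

Earnings Tax: taxable = 5,180.00 Cr − 1×800.00 Cr = 4,380.00 Cr
  97.44 Cr + 6.46% × (4,380.00 Cr − 2,400.00 Cr) = 97.44 Cr + 6.46% × 1,980.00 Cr = 225.35 Cr
Training Fund Levy: 6.4% × 5,180.00 Cr = 331.52 Cr
Medical Insurance Levy: 3.86% × 5,180.00 Cr = 199.95 Cr
Total withheld: 225.35 Cr + 331.52 Cr + 199.95 Cr = 756.82 Cr
Net pay: 5,180.00 Cr − 756.82 Cr = 4,423.18 Cr

4,423.18 Cr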